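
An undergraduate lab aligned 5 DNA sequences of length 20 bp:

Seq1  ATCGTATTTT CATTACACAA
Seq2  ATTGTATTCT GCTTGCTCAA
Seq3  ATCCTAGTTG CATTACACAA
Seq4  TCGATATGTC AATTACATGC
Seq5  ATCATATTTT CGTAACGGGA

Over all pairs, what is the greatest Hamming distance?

14

Pairwise Hamming distances:
  Seq1 vs Seq2: 6
  Seq1 vs Seq3: 3
  Seq1 vs Seq4: 10
  Seq1 vs Seq5: 6
  Seq2 vs Seq3: 9
  Seq2 vs Seq4: 14
  Seq2 vs Seq5: 10
  Seq3 vs Seq4: 11
  Seq3 vs Seq5: 8
  Seq4 vs Seq5: 11
The largest is 14, between Seq2 and Seq4.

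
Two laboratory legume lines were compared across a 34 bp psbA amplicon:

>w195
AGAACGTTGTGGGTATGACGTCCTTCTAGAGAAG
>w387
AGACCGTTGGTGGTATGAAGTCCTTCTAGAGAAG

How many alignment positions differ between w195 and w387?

4

Mismatches occur at site 4 (A/C), site 10 (T/G), site 11 (G/T), site 19 (C/A).
That gives 4 mismatches out of 34 aligned sites, so the Hamming distance is 4.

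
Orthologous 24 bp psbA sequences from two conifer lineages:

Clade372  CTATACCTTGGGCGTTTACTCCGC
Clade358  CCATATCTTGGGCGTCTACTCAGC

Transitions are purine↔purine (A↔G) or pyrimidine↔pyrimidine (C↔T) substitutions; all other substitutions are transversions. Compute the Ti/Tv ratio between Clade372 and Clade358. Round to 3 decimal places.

Mismatches occur at site 2 (T↔C, transition), site 6 (C↔T, transition), site 16 (T↔C, transition), site 22 (C↔A, transversion).
Of the 4 differences, 3 transitions and 1 transversion, so Ti/Tv = 3/1 = 3.000.

3.000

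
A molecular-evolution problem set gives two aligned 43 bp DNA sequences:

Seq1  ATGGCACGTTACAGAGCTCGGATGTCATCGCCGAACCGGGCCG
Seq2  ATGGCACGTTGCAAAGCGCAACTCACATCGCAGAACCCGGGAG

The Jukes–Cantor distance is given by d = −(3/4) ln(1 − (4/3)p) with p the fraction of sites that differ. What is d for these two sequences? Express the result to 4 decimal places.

Mismatches occur at site 11 (A→G), site 14 (G→A), site 18 (T→G), site 20 (G→A), site 21 (G→A), site 22 (A→C), site 24 (G→C), site 25 (T→A), site 32 (C→A), site 38 (G→C), site 41 (C→G), site 42 (C→A).
p = 12/43 = 0.279070.
d = −0.75 · ln(1 − (4/3)·0.279070) = −0.75 · ln(0.627907) = −0.75 · (-0.465363) = 0.3490.

0.3490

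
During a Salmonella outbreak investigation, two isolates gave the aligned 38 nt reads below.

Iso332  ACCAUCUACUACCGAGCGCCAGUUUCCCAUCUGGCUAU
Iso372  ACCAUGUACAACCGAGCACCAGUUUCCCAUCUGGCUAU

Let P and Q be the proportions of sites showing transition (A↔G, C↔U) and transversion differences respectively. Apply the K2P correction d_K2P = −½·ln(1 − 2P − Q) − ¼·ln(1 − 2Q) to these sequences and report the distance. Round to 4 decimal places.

Mismatches occur at site 6 (C↔G, transversion), site 10 (U↔A, transversion), site 18 (G↔A, transition).
Of the 3 differences, 1 transition and 2 transversions over 38 sites: P = 1/38 = 0.026316, Q = 2/38 = 0.052632.
d = −0.5·ln(0.894736) − 0.25·ln(0.894736) = −0.5·(-0.111227) − 0.25·(-0.111227) = 0.0834.

0.0834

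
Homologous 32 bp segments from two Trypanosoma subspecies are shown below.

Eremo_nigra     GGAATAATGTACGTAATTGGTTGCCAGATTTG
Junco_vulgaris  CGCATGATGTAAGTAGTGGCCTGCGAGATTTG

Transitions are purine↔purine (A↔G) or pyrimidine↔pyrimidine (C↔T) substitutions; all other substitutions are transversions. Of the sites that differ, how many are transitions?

3

Differing sites — 1:G/C (Tv); 3:A/C (Tv); 6:A/G (Ti); 12:C/A (Tv); 16:A/G (Ti); 18:T/G (Tv); 20:G/C (Tv); 21:T/C (Ti); 25:C/G (Tv).
Of the 9 differences, 3 transitions and 6 transversions, so the answer is 3.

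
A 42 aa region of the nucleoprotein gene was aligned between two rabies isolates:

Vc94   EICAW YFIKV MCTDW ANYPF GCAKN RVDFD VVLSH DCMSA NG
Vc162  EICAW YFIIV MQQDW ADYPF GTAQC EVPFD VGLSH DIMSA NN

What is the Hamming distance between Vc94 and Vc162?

12

Mismatches occur at site 9 (K/I), site 12 (C/Q), site 13 (T/Q), site 17 (N/D), site 22 (C/T), site 24 (K/Q), site 25 (N/C), site 26 (R/E), site 28 (D/P), site 32 (V/G), site 37 (C/I), site 42 (G/N).
That gives 12 mismatches out of 42 aligned sites, so the Hamming distance is 12.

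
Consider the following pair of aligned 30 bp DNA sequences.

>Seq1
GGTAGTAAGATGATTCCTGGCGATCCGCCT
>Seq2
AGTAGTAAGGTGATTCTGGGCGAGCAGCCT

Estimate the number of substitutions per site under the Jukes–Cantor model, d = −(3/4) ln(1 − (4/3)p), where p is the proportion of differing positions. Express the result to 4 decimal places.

Mismatches occur at site 1 (G→A), site 10 (A→G), site 17 (C→T), site 18 (T→G), site 24 (T→G), site 26 (C→A).
p = 6/30 = 0.200000.
d = −0.75 · ln(1 − (4/3)·0.200000) = −0.75 · ln(0.733333) = −0.75 · (-0.310155) = 0.2326.

0.2326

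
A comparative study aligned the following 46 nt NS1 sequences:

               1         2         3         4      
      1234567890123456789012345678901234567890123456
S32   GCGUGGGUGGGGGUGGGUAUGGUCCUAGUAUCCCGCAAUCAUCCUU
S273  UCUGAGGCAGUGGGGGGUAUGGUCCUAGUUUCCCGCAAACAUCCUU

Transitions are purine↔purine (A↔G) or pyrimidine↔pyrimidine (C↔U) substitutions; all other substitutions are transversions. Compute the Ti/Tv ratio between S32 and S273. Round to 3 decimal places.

0.429

Differing sites — 1:G/U (Tv); 3:G/U (Tv); 4:U/G (Tv); 5:G/A (Ti); 8:U/C (Ti); 9:G/A (Ti); 11:G/U (Tv); 14:U/G (Tv); 30:A/U (Tv); 39:U/A (Tv).
Of the 10 differences, 3 transitions and 7 transversions, so Ti/Tv = 3/7 = 0.429.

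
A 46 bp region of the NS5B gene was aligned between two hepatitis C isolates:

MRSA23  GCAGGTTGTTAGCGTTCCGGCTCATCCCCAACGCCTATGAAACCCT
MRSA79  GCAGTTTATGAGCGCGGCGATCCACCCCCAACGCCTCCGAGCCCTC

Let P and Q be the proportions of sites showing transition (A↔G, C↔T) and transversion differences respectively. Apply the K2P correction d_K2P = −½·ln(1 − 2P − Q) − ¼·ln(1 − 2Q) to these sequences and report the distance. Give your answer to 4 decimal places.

0.4920

The sequences differ at positions 5 (G/T, transversion), 8 (G/A, transition), 10 (T/G, transversion), 15 (T/C, transition), 16 (T/G, transversion), 17 (C/G, transversion), 20 (G/A, transition), 21 (C/T, transition), 22 (T/C, transition), 25 (T/C, transition), 37 (A/C, transversion), 38 (T/C, transition), 41 (A/G, transition), 42 (A/C, transversion), 45 (C/T, transition), 46 (T/C, transition).
Of the 16 differences, 10 transitions and 6 transversions over 46 sites: P = 10/46 = 0.217391, Q = 6/46 = 0.130435.
d = −0.5·ln(0.434783) − 0.25·ln(0.739130) = −0.5·(-0.832908) − 0.25·(-0.302281) = 0.4920.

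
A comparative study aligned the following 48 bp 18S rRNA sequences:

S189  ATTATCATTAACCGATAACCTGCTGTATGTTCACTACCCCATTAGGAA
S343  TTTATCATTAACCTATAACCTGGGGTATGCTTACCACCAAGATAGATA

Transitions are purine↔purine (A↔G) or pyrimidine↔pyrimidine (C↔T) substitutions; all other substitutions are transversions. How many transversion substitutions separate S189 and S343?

Mismatches occur at site 1 (A/T, transversion), site 14 (G/T, transversion), site 23 (C/G, transversion), site 24 (T/G, transversion), site 30 (T/C, transition), site 32 (C/T, transition), site 35 (T/C, transition), site 39 (C/A, transversion), site 40 (C/A, transversion), site 41 (A/G, transition), site 42 (T/A, transversion), site 46 (G/A, transition), site 47 (A/T, transversion).
Of the 13 differences, 5 transitions and 8 transversions, so the answer is 8.

8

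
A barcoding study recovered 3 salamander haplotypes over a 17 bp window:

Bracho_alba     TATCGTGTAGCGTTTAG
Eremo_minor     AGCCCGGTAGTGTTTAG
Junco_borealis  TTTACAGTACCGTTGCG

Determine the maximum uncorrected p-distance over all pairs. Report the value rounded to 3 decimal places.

0.529

Pairwise Hamming distances:
  Bracho_alba vs Eremo_minor: 6
  Bracho_alba vs Junco_borealis: 7
  Eremo_minor vs Junco_borealis: 9
The largest is 9 mismatches, between Eremo_minor and Junco_borealis; p = 9/17 = 0.529.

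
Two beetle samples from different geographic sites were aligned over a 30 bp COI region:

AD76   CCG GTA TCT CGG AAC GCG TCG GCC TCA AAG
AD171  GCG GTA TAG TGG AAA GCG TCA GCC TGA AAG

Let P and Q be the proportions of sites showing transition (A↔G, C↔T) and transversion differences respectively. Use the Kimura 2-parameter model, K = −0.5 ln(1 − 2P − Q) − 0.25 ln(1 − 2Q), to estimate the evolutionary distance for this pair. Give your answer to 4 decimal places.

0.2797

Differing sites — 1:C/G (Tv); 8:C/A (Tv); 9:T/G (Tv); 10:C/T (Ti); 15:C/A (Tv); 21:G/A (Ti); 26:C/G (Tv).
Of the 7 differences, 2 transitions and 5 transversions over 30 sites: P = 2/30 = 0.066667, Q = 5/30 = 0.166667.
d = −0.5·ln(0.699999) − 0.25·ln(0.666666) = −0.5·(-0.356676) − 0.25·(-0.405466) = 0.2797.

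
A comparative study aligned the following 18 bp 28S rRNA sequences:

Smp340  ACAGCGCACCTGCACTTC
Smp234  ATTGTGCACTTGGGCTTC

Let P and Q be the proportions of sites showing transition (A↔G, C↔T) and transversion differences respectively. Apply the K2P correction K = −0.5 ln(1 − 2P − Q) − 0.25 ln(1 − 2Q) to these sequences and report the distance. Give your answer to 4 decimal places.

Mismatches occur at site 2 (C↔T, transition), site 3 (A↔T, transversion), site 5 (C↔T, transition), site 10 (C↔T, transition), site 13 (C↔G, transversion), site 14 (A↔G, transition).
Of the 6 differences, 4 transitions and 2 transversions over 18 sites: P = 4/18 = 0.222222, Q = 2/18 = 0.111111.
d = −0.5·ln(0.444445) − 0.25·ln(0.777778) = −0.5·(-0.810929) − 0.25·(-0.251314) = 0.4683.

0.4683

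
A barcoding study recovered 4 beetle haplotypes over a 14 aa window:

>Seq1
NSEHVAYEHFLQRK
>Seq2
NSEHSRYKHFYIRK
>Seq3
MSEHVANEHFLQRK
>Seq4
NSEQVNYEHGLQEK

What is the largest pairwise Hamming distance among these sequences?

8

Pairwise Hamming distances:
  Seq1 vs Seq2: 5
  Seq1 vs Seq3: 2
  Seq1 vs Seq4: 4
  Seq2 vs Seq3: 7
  Seq2 vs Seq4: 8
  Seq3 vs Seq4: 6
The largest is 8, between Seq2 and Seq4.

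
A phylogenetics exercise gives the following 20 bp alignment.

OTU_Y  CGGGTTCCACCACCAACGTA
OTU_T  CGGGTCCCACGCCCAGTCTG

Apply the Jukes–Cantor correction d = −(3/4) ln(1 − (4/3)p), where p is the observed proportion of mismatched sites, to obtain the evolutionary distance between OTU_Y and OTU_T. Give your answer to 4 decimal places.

The sequences differ at positions 6 (T/C), 11 (C/G), 12 (A/C), 16 (A/G), 17 (C/T), 18 (G/C), 20 (A/G).
p = 7/20 = 0.350000.
d = −0.75 · ln(1 − (4/3)·0.350000) = −0.75 · ln(0.533333) = −0.75 · (-0.628609) = 0.4715.

0.4715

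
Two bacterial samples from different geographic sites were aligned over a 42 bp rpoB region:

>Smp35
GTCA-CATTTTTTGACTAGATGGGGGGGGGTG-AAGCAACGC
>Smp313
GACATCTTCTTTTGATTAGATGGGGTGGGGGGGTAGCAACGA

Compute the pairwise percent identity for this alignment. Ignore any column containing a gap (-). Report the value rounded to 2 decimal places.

80.00%

Excluding the 2 gap columns leaves 40 comparable sites.
Differing sites — 2:T/A; 7:A/T; 9:T/C; 16:C/T; 26:G/T; 31:T/G; 34:A/T; 42:C/A.
32 of the 40 comparable sites match, so the percent identity is 32/40 × 100 = 80.00%.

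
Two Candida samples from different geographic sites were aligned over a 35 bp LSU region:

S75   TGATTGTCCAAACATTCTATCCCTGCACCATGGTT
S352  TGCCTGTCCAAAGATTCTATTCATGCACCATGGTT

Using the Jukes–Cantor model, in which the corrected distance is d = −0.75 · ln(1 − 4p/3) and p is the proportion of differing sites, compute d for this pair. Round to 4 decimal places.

0.1585

Differing sites — 3:A/C; 4:T/C; 13:C/G; 21:C/T; 23:C/A.
p = 5/35 = 0.142857.
d = −0.75 · ln(1 − (4/3)·0.142857) = −0.75 · ln(0.809524) = −0.75 · (-0.211309) = 0.1585.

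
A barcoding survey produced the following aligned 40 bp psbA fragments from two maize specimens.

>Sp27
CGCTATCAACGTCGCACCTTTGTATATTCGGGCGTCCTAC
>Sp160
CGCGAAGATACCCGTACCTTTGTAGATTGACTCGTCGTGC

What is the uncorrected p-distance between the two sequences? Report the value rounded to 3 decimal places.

Differing sites — 4:T/G; 6:T/A; 7:C/G; 9:A/T; 10:C/A; 11:G/C; 12:T/C; 15:C/T; 25:T/G; 29:C/G; 30:G/A; 31:G/C; 32:G/T; 37:C/G; 39:A/G.
There are 15 differences over 40 sites, so p = 15/40 = 0.375.

0.375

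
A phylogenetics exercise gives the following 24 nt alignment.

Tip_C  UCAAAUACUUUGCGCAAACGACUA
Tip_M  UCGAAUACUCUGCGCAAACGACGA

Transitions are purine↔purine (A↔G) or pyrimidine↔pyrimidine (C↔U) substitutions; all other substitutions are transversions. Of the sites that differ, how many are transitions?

Mismatches occur at site 3 (A/G, transition), site 10 (U/C, transition), site 23 (U/G, transversion).
Of the 3 differences, 2 transitions and 1 transversion, so the answer is 2.

2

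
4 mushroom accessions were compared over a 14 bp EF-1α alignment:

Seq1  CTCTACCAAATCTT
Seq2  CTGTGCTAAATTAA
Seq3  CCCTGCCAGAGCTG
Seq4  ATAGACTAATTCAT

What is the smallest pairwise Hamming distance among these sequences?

Pairwise Hamming distances:
  Seq1 vs Seq2: 6
  Seq1 vs Seq3: 5
  Seq1 vs Seq4: 6
  Seq2 vs Seq3: 8
  Seq2 vs Seq4: 7
  Seq3 vs Seq4: 11
The smallest is 5, between Seq1 and Seq3.

5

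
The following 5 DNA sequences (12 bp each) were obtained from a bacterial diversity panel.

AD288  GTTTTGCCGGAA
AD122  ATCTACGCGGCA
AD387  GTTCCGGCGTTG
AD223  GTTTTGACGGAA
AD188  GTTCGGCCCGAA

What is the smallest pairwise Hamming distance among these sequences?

1

Pairwise Hamming distances:
  AD288 vs AD122: 6
  AD288 vs AD387: 6
  AD288 vs AD223: 1
  AD288 vs AD188: 3
  AD122 vs AD387: 8
  AD122 vs AD223: 6
  AD122 vs AD188: 8
  AD387 vs AD223: 6
  AD387 vs AD188: 6
  AD223 vs AD188: 4
The smallest is 1, between AD288 and AD223.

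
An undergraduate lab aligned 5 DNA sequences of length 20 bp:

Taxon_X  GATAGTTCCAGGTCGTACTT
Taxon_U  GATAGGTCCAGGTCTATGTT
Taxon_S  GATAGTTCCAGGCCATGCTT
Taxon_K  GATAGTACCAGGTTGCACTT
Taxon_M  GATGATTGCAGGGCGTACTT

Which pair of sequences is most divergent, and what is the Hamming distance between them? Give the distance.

9

Pairwise Hamming distances:
  Taxon_X vs Taxon_U: 5
  Taxon_X vs Taxon_S: 3
  Taxon_X vs Taxon_K: 3
  Taxon_X vs Taxon_M: 4
  Taxon_U vs Taxon_S: 6
  Taxon_U vs Taxon_K: 7
  Taxon_U vs Taxon_M: 9
  Taxon_S vs Taxon_K: 6
  Taxon_S vs Taxon_M: 6
  Taxon_K vs Taxon_M: 7
The largest is 9, between Taxon_U and Taxon_M.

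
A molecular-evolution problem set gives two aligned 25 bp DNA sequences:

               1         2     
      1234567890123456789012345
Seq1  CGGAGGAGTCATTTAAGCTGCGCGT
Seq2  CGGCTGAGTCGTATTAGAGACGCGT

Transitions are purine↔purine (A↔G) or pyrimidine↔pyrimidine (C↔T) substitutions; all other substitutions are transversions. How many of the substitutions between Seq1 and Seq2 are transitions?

Differing sites — 4:A/C (Tv); 5:G/T (Tv); 11:A/G (Ti); 13:T/A (Tv); 15:A/T (Tv); 18:C/A (Tv); 19:T/G (Tv); 20:G/A (Ti).
Of the 8 differences, 2 transitions and 6 transversions, so the answer is 2.

2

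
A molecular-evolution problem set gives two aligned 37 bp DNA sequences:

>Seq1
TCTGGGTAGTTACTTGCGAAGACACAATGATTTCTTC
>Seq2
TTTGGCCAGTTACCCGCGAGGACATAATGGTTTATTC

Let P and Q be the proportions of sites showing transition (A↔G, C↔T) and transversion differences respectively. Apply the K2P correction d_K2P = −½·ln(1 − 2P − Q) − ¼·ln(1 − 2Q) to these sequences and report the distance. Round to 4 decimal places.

0.3118

Differing sites — 2:C/T (Ti); 6:G/C (Tv); 7:T/C (Ti); 14:T/C (Ti); 15:T/C (Ti); 20:A/G (Ti); 25:C/T (Ti); 30:A/G (Ti); 34:C/A (Tv).
Of the 9 differences, 7 transitions and 2 transversions over 37 sites: P = 7/37 = 0.189189, Q = 2/37 = 0.054054.
d = −0.5·ln(0.567568) − 0.25·ln(0.891892) = −0.5·(-0.566395) − 0.25·(-0.114410) = 0.3118.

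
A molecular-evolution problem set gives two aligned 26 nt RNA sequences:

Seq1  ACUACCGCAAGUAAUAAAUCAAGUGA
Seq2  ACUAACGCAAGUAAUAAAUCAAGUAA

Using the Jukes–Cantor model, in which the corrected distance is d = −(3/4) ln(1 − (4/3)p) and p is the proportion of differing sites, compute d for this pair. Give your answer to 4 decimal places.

0.0812

Mismatches occur at site 5 (C/A), site 25 (G/A).
p = 2/26 = 0.076923.
d = −0.75 · ln(1 − (4/3)·0.076923) = −0.75 · ln(0.897436) = −0.75 · (-0.108213) = 0.0812.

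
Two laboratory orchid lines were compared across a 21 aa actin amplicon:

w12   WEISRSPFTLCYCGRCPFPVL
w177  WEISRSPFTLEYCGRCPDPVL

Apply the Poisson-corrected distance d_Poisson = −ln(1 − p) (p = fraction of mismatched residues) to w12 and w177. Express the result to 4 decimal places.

Mismatches occur at site 11 (C→E), site 18 (F→D).
p = 2/21 = 0.095238.
d = −ln(1 − 0.095238) = −ln(0.904762) = 0.1001.

0.1001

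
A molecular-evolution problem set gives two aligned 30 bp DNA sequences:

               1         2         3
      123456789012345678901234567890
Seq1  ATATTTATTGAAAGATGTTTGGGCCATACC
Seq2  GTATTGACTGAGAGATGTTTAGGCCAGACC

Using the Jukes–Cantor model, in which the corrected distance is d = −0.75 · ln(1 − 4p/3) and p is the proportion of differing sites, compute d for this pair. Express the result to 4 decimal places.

0.2326

The sequences differ at positions 1 (A/G), 6 (T/G), 8 (T/C), 12 (A/G), 21 (G/A), 27 (T/G).
p = 6/30 = 0.200000.
d = −0.75 · ln(1 − (4/3)·0.200000) = −0.75 · ln(0.733333) = −0.75 · (-0.310155) = 0.2326.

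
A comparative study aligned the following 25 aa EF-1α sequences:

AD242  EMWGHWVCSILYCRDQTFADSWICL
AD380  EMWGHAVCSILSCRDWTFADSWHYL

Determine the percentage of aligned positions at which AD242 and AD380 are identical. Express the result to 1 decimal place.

Mismatches occur at site 6 (W/A), site 12 (Y/S), site 16 (Q/W), site 23 (I/H), site 24 (C/Y).
20 of the 25 sites match, so the percent identity is 20/25 × 100 = 80.0%.

80.0%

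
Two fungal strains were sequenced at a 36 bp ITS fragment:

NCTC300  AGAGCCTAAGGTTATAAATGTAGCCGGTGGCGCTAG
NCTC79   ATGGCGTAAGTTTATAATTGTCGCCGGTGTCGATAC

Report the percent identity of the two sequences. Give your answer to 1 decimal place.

75.0%

Mismatches occur at site 2 (G→T), site 3 (A→G), site 6 (C→G), site 11 (G→T), site 18 (A→T), site 22 (A→C), site 30 (G→T), site 33 (C→A), site 36 (G→C).
27 of the 36 sites match, so the percent identity is 27/36 × 100 = 75.0%.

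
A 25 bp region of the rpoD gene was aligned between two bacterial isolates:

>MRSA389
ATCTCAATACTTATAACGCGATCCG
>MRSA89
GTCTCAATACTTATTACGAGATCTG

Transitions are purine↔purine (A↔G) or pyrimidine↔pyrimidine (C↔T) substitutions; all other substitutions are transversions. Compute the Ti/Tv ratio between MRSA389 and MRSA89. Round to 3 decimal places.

1.000

Mismatches occur at site 1 (A↔G, transition), site 15 (A↔T, transversion), site 19 (C↔A, transversion), site 24 (C↔T, transition).
Of the 4 differences, 2 transitions and 2 transversions, so Ti/Tv = 2/2 = 1.000.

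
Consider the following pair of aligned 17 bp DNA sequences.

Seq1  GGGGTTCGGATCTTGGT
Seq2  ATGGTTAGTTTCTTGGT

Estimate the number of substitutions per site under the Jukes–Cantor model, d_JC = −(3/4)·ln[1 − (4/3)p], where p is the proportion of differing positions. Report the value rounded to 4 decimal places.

Differing sites — 1:G/A; 2:G/T; 7:C/A; 9:G/T; 10:A/T.
p = 5/17 = 0.294118.
d = −0.75 · ln(1 − (4/3)·0.294118) = −0.75 · ln(0.607843) = −0.75 · (-0.497839) = 0.3734.

0.3734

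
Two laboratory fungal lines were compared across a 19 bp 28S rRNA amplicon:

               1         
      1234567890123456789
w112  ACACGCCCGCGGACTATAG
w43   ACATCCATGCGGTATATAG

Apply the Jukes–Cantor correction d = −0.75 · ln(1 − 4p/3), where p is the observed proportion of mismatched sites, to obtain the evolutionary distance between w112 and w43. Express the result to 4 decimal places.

The sequences differ at positions 4 (C/T), 5 (G/C), 7 (C/A), 8 (C/T), 13 (A/T), 14 (C/A).
p = 6/19 = 0.315789.
d = −0.75 · ln(1 − (4/3)·0.315789) = −0.75 · ln(0.578948) = −0.75 · (-0.546543) = 0.4099.

0.4099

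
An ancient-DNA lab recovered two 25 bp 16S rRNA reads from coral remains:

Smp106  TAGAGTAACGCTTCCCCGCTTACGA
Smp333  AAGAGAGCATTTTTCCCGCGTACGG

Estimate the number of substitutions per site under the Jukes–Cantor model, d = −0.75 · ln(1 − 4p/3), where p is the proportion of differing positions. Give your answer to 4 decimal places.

0.5716

Mismatches occur at site 1 (T→A), site 6 (T→A), site 7 (A→G), site 8 (A→C), site 9 (C→A), site 10 (G→T), site 11 (C→T), site 14 (C→T), site 20 (T→G), site 25 (A→G).
p = 10/25 = 0.400000.
d = −0.75 · ln(1 − (4/3)·0.400000) = −0.75 · ln(0.466667) = −0.75 · (-0.762139) = 0.5716.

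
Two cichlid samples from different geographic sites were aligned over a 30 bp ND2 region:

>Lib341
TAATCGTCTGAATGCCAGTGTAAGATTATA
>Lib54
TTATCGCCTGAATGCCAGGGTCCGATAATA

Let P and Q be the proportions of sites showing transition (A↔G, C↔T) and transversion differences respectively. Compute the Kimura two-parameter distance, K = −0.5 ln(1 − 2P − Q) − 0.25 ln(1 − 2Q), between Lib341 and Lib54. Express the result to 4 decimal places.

Mismatches occur at site 2 (A→T, transversion), site 7 (T→C, transition), site 19 (T→G, transversion), site 22 (A→C, transversion), site 23 (A→C, transversion), site 27 (T→A, transversion).
Of the 6 differences, 1 transition and 5 transversions over 30 sites: P = 1/30 = 0.033333, Q = 5/30 = 0.166667.
d = −0.5·ln(0.766667) − 0.25·ln(0.666666) = −0.5·(-0.265703) − 0.25·(-0.405466) = 0.2342.

0.2342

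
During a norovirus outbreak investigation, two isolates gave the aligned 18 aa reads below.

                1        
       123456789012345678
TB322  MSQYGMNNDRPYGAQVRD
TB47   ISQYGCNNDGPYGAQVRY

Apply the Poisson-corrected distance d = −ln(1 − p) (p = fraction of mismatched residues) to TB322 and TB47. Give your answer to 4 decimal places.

0.2513

Mismatches occur at site 1 (M/I), site 6 (M/C), site 10 (R/G), site 18 (D/Y).
p = 4/18 = 0.222222.
d = −ln(1 − 0.222222) = −ln(0.777778) = 0.2513.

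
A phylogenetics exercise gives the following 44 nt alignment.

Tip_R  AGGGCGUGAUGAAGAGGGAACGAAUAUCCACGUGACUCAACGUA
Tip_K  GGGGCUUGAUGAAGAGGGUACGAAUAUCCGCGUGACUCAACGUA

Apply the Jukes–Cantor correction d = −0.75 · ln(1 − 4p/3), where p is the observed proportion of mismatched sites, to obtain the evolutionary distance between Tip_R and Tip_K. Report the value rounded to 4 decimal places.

0.0969

Differing sites — 1:A/G; 6:G/U; 19:A/U; 30:A/G.
p = 4/44 = 0.090909.
d = −0.75 · ln(1 − (4/3)·0.090909) = −0.75 · ln(0.878788) = −0.75 · (-0.129212) = 0.0969.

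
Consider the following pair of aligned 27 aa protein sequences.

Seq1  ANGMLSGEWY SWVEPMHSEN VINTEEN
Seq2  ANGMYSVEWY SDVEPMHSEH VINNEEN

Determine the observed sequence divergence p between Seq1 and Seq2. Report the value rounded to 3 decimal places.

0.185

Differing sites — 5:L/Y; 7:G/V; 12:W/D; 20:N/H; 24:T/N.
There are 5 differences over 27 sites, so p = 5/27 = 0.185.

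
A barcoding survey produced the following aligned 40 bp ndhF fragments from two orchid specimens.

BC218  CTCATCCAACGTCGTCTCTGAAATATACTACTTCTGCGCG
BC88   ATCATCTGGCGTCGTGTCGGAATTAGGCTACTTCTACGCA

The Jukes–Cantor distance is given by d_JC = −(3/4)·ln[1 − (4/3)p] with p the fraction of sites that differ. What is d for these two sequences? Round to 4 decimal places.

0.3426

Mismatches occur at site 1 (C↔A), site 7 (C↔T), site 8 (A↔G), site 9 (A↔G), site 16 (C↔G), site 19 (T↔G), site 23 (A↔T), site 26 (T↔G), site 27 (A↔G), site 36 (G↔A), site 40 (G↔A).
p = 11/40 = 0.275000.
d = −0.75 · ln(1 − (4/3)·0.275000) = −0.75 · ln(0.633333) = −0.75 · (-0.456759) = 0.3426.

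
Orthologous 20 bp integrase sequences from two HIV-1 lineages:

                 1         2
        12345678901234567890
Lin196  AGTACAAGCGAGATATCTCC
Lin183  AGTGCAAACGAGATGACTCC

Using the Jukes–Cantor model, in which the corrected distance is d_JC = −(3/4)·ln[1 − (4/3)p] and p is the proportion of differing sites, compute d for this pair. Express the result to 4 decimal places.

The sequences differ at positions 4 (A/G), 8 (G/A), 15 (A/G), 16 (T/A).
p = 4/20 = 0.200000.
d = −0.75 · ln(1 − (4/3)·0.200000) = −0.75 · ln(0.733333) = −0.75 · (-0.310155) = 0.2326.

0.2326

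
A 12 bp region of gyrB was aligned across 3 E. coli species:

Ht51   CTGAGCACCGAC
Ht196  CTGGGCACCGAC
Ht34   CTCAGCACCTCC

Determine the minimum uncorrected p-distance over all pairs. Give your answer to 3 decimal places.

0.083

Pairwise Hamming distances:
  Ht51 vs Ht196: 1
  Ht51 vs Ht34: 3
  Ht196 vs Ht34: 4
The smallest is 1 mismatch, between Ht51 and Ht196; p = 1/12 = 0.083.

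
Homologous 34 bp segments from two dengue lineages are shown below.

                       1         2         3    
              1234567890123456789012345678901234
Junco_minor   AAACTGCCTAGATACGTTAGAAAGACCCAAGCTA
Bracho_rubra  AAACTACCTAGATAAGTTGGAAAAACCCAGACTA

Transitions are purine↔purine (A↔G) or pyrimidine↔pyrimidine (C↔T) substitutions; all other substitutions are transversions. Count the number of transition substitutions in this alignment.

Mismatches occur at site 6 (G→A, transition), site 15 (C→A, transversion), site 19 (A→G, transition), site 24 (G→A, transition), site 30 (A→G, transition), site 31 (G→A, transition).
Of the 6 differences, 5 transitions and 1 transversion, so the answer is 5.

5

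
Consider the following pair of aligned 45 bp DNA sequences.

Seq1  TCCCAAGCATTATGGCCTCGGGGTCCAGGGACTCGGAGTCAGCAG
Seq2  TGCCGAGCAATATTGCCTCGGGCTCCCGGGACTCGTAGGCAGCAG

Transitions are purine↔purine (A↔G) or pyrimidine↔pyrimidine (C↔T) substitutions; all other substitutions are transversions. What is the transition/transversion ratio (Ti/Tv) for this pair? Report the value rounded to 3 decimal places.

0.143

The sequences differ at positions 2 (C/G, transversion), 5 (A/G, transition), 10 (T/A, transversion), 14 (G/T, transversion), 23 (G/C, transversion), 27 (A/C, transversion), 36 (G/T, transversion), 39 (T/G, transversion).
Of the 8 differences, 1 transition and 7 transversions, so Ti/Tv = 1/7 = 0.143.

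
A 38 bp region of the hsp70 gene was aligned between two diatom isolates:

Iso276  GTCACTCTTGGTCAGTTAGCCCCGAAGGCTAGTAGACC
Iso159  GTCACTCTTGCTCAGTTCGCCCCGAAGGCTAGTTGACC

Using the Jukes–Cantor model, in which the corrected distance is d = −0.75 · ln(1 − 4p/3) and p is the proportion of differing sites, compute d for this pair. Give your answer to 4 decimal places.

Mismatches occur at site 11 (G↔C), site 18 (A↔C), site 34 (A↔T).
p = 3/38 = 0.078947.
d = −0.75 · ln(1 − (4/3)·0.078947) = −0.75 · ln(0.894737) = −0.75 · (-0.111225) = 0.0834.

0.0834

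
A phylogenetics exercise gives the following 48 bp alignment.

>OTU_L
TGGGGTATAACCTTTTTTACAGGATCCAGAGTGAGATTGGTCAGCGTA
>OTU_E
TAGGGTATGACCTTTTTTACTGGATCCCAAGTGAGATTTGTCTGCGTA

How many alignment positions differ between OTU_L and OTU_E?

Differing sites — 2:G/A; 9:A/G; 21:A/T; 28:A/C; 29:G/A; 39:G/T; 43:A/T.
That gives 7 mismatches out of 48 aligned sites, so the Hamming distance is 7.

7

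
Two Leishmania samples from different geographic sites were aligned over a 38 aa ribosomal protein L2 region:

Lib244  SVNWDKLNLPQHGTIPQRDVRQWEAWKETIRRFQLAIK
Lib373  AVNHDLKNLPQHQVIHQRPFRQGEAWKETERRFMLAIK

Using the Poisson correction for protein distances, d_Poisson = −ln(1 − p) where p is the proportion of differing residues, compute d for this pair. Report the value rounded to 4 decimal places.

Differing sites — 1:S/A; 4:W/H; 6:K/L; 7:L/K; 13:G/Q; 14:T/V; 16:P/H; 19:D/P; 20:V/F; 23:W/G; 30:I/E; 34:Q/M.
p = 12/38 = 0.315789.
d = −ln(1 − 0.315789) = −ln(0.684211) = 0.3795.

0.3795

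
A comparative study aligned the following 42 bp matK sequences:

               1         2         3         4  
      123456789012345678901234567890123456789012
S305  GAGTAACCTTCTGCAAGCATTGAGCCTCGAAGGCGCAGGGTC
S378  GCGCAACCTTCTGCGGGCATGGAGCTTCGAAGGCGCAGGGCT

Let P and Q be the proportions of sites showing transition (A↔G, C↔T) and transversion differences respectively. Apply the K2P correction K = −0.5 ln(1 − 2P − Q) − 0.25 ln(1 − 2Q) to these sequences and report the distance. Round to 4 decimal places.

Mismatches occur at site 2 (A→C, transversion), site 4 (T→C, transition), site 15 (A→G, transition), site 16 (A→G, transition), site 21 (T→G, transversion), site 26 (C→T, transition), site 41 (T→C, transition), site 42 (C→T, transition).
Of the 8 differences, 6 transitions and 2 transversions over 42 sites: P = 6/42 = 0.142857, Q = 2/42 = 0.047619.
d = −0.5·ln(0.666667) − 0.25·ln(0.904762) = −0.5·(-0.405465) − 0.25·(-0.100083) = 0.2278.

0.2278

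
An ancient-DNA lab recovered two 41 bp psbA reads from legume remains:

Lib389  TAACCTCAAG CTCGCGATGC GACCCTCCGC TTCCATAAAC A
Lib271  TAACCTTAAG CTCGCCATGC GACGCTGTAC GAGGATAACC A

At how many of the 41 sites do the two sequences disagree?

Mismatches occur at site 7 (C→T), site 16 (G→C), site 24 (C→G), site 27 (C→G), site 28 (C→T), site 29 (G→A), site 31 (T→G), site 32 (T→A), site 33 (C→G), site 34 (C→G), site 39 (A→C).
That gives 11 mismatches out of 41 aligned sites, so the Hamming distance is 11.

11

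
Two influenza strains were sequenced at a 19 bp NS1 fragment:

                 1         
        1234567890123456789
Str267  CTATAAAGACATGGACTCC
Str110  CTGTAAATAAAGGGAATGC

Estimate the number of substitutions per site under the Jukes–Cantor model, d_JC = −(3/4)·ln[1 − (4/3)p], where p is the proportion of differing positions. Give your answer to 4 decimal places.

0.4099

Mismatches occur at site 3 (A→G), site 8 (G→T), site 10 (C→A), site 12 (T→G), site 16 (C→A), site 18 (C→G).
p = 6/19 = 0.315789.
d = −0.75 · ln(1 − (4/3)·0.315789) = −0.75 · ln(0.578948) = −0.75 · (-0.546543) = 0.4099.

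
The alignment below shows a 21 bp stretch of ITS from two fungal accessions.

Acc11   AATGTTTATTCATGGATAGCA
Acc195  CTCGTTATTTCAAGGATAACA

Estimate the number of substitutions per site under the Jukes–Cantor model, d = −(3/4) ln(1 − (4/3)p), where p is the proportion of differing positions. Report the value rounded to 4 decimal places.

The sequences differ at positions 1 (A/C), 2 (A/T), 3 (T/C), 7 (T/A), 8 (A/T), 13 (T/A), 19 (G/A).
p = 7/21 = 0.333333.
d = −0.75 · ln(1 − (4/3)·0.333333) = −0.75 · ln(0.555556) = −0.75 · (-0.587786) = 0.4408.

0.4408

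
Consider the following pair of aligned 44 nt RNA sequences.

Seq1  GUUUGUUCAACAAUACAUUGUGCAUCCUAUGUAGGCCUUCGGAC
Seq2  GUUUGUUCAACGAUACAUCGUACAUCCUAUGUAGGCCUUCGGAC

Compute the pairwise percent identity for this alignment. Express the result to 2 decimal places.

93.18%

Differing sites — 12:A/G; 19:U/C; 22:G/A.
41 of the 44 sites match, so the percent identity is 41/44 × 100 = 93.18%.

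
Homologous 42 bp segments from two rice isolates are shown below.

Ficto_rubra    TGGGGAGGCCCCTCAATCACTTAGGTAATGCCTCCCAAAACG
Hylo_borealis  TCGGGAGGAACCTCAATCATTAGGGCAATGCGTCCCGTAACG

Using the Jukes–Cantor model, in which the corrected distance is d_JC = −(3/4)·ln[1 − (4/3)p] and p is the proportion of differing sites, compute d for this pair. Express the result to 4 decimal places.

0.2865

Differing sites — 2:G/C; 9:C/A; 10:C/A; 20:C/T; 22:T/A; 23:A/G; 26:T/C; 32:C/G; 37:A/G; 38:A/T.
p = 10/42 = 0.238095.
d = −0.75 · ln(1 − (4/3)·0.238095) = −0.75 · ln(0.682540) = −0.75 · (-0.381934) = 0.2865.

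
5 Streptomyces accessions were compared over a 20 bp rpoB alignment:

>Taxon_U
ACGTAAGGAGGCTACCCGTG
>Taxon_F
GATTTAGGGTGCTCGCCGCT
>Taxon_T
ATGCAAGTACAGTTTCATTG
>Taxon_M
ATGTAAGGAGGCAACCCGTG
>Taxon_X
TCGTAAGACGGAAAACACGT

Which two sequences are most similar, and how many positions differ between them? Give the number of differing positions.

2

Pairwise Hamming distances:
  Taxon_U vs Taxon_F: 10
  Taxon_U vs Taxon_T: 10
  Taxon_U vs Taxon_M: 2
  Taxon_U vs Taxon_X: 10
  Taxon_F vs Taxon_T: 16
  Taxon_F vs Taxon_M: 11
  Taxon_F vs Taxon_X: 14
  Taxon_T vs Taxon_M: 10
  Taxon_T vs Taxon_X: 14
  Taxon_M vs Taxon_X: 10
The smallest is 2, between Taxon_U and Taxon_M.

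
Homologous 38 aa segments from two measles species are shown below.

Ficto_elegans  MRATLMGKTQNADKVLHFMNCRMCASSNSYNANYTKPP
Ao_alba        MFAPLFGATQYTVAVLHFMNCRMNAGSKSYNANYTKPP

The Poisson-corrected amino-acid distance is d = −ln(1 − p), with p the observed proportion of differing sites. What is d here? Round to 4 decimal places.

0.3417

Differing sites — 2:R/F; 4:T/P; 6:M/F; 8:K/A; 11:N/Y; 12:A/T; 13:D/V; 14:K/A; 24:C/N; 26:S/G; 28:N/K.
p = 11/38 = 0.289474.
d = −ln(1 − 0.289474) = −ln(0.710526) = 0.3417.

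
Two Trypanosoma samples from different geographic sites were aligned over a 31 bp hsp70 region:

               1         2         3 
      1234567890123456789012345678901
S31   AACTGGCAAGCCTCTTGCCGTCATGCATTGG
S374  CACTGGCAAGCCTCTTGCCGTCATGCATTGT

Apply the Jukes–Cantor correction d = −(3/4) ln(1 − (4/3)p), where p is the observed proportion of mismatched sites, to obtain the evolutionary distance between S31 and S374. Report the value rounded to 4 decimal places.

0.0675

Differing sites — 1:A/C; 31:G/T.
p = 2/31 = 0.064516.
d = −0.75 · ln(1 − (4/3)·0.064516) = −0.75 · ln(0.913979) = −0.75 · (-0.089948) = 0.0675.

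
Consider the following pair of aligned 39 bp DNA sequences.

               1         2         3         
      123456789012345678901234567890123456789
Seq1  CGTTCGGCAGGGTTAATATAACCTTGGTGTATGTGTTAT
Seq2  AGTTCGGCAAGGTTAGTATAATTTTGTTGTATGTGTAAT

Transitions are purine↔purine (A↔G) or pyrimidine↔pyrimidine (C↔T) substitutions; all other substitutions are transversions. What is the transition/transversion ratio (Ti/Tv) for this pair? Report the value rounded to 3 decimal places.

1.333

The sequences differ at positions 1 (C/A, transversion), 10 (G/A, transition), 16 (A/G, transition), 22 (C/T, transition), 23 (C/T, transition), 27 (G/T, transversion), 37 (T/A, transversion).
Of the 7 differences, 4 transitions and 3 transversions, so Ti/Tv = 4/3 = 1.333.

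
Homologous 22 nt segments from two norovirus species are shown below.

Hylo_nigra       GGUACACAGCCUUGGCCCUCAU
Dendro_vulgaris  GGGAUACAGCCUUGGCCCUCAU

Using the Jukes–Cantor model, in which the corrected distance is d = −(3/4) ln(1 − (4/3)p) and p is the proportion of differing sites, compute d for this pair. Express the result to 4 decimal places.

0.0969

The sequences differ at positions 3 (U/G), 5 (C/U).
p = 2/22 = 0.090909.
d = −0.75 · ln(1 − (4/3)·0.090909) = −0.75 · ln(0.878788) = −0.75 · (-0.129212) = 0.0969.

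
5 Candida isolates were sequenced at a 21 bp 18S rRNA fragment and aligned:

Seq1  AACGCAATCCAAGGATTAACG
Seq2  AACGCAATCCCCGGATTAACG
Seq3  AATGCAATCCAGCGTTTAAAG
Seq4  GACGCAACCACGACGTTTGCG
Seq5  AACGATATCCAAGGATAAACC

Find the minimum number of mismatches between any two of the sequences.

2

Pairwise Hamming distances:
  Seq1 vs Seq2: 2
  Seq1 vs Seq3: 5
  Seq1 vs Seq4: 10
  Seq1 vs Seq5: 4
  Seq2 vs Seq3: 6
  Seq2 vs Seq4: 9
  Seq2 vs Seq5: 6
  Seq3 vs Seq4: 11
  Seq3 vs Seq5: 9
  Seq4 vs Seq5: 14
The smallest is 2, between Seq1 and Seq2.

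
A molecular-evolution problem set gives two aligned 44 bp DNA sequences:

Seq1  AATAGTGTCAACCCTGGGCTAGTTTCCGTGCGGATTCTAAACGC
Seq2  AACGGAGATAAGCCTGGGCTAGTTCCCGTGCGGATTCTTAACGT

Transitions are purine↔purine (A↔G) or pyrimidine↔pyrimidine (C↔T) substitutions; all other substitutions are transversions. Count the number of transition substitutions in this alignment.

The sequences differ at positions 3 (T/C, transition), 4 (A/G, transition), 6 (T/A, transversion), 8 (T/A, transversion), 9 (C/T, transition), 12 (C/G, transversion), 25 (T/C, transition), 39 (A/T, transversion), 44 (C/T, transition).
Of the 9 differences, 5 transitions and 4 transversions, so the answer is 5.

5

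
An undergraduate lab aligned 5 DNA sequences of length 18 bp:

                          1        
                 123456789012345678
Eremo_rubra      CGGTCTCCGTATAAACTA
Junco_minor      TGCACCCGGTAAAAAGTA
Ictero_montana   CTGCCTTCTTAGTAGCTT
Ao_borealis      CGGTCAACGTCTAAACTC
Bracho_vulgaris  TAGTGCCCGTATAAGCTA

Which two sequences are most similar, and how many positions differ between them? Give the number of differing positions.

4

Pairwise Hamming distances:
  Eremo_rubra vs Junco_minor: 7
  Eremo_rubra vs Ictero_montana: 8
  Eremo_rubra vs Ao_borealis: 4
  Eremo_rubra vs Bracho_vulgaris: 5
  Junco_minor vs Ictero_montana: 13
  Junco_minor vs Ao_borealis: 10
  Junco_minor vs Bracho_vulgaris: 8
  Ictero_montana vs Ao_borealis: 10
  Ictero_montana vs Bracho_vulgaris: 10
  Ao_borealis vs Bracho_vulgaris: 8
The smallest is 4, between Eremo_rubra and Ao_borealis.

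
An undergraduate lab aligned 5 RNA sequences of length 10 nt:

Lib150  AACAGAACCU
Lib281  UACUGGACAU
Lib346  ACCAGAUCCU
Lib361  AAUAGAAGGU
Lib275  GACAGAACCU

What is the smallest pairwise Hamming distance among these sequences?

Pairwise Hamming distances:
  Lib150 vs Lib281: 4
  Lib150 vs Lib346: 2
  Lib150 vs Lib361: 3
  Lib150 vs Lib275: 1
  Lib281 vs Lib346: 6
  Lib281 vs Lib361: 6
  Lib281 vs Lib275: 4
  Lib346 vs Lib361: 5
  Lib346 vs Lib275: 3
  Lib361 vs Lib275: 4
The smallest is 1, between Lib150 and Lib275.

1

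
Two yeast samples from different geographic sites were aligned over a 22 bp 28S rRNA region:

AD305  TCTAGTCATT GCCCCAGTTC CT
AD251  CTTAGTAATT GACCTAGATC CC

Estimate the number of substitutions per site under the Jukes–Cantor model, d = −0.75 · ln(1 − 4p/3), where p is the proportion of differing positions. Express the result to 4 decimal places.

Mismatches occur at site 1 (T→C), site 2 (C→T), site 7 (C→A), site 12 (C→A), site 15 (C→T), site 18 (T→A), site 22 (T→C).
p = 7/22 = 0.318182.
d = −0.75 · ln(1 − (4/3)·0.318182) = −0.75 · ln(0.575757) = −0.75 · (-0.552070) = 0.4141.

0.4141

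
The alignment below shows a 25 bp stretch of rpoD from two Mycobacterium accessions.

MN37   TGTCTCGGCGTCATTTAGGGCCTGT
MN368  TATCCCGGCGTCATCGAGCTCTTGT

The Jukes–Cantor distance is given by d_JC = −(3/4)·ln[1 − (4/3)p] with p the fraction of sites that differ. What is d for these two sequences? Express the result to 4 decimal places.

0.3505

The sequences differ at positions 2 (G/A), 5 (T/C), 15 (T/C), 16 (T/G), 19 (G/C), 20 (G/T), 22 (C/T).
p = 7/25 = 0.280000.
d = −0.75 · ln(1 − (4/3)·0.280000) = −0.75 · ln(0.626667) = −0.75 · (-0.467340) = 0.3505.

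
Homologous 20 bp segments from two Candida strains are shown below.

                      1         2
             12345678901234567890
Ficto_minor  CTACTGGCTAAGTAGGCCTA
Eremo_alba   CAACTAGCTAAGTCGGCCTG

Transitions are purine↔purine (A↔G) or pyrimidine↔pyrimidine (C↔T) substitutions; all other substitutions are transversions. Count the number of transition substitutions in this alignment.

The sequences differ at positions 2 (T/A, transversion), 6 (G/A, transition), 14 (A/C, transversion), 20 (A/G, transition).
Of the 4 differences, 2 transitions and 2 transversions, so the answer is 2.

2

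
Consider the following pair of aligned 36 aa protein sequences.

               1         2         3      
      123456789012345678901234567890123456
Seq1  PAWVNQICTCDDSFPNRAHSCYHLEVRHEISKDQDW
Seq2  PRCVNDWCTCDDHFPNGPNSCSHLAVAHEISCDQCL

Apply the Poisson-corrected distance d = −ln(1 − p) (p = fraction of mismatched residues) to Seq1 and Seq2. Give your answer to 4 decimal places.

The sequences differ at positions 2 (A/R), 3 (W/C), 6 (Q/D), 7 (I/W), 13 (S/H), 17 (R/G), 18 (A/P), 19 (H/N), 22 (Y/S), 25 (E/A), 27 (R/A), 32 (K/C), 35 (D/C), 36 (W/L).
p = 14/36 = 0.388889.
d = −ln(1 − 0.388889) = −ln(0.611111) = 0.4925.

0.4925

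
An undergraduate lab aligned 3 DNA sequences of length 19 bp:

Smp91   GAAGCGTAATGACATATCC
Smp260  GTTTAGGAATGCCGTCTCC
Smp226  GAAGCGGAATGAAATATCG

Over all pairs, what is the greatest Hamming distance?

9

Pairwise Hamming distances:
  Smp91 vs Smp260: 8
  Smp91 vs Smp226: 3
  Smp260 vs Smp226: 9
The largest is 9, between Smp260 and Smp226.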